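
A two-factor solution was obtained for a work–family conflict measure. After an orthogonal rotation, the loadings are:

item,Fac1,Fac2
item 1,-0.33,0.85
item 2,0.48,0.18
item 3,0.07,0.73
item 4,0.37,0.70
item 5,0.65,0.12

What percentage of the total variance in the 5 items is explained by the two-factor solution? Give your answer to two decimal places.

SS loadings by factor: 0.9036, 1.7922; total = 2.6958.
Total variance with 5 standardized items is 5, so the solution explains 2.6958/5 = 0.5392 = 53.92%.

53.92%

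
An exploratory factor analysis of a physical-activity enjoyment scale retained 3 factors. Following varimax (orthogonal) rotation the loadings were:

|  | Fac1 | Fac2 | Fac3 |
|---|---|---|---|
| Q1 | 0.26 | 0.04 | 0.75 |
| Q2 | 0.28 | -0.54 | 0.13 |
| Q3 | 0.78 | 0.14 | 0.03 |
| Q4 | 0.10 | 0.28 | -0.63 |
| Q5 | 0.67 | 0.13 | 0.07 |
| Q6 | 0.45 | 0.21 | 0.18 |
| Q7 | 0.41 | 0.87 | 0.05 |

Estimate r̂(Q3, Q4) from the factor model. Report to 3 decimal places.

0.098

r̂ = Σ λ_i·λ_j across factors = (0.78)(0.10) + (0.14)(0.28) + (0.03)(-0.63)
  = +0.0780 +0.0392 -0.0189 = 0.0983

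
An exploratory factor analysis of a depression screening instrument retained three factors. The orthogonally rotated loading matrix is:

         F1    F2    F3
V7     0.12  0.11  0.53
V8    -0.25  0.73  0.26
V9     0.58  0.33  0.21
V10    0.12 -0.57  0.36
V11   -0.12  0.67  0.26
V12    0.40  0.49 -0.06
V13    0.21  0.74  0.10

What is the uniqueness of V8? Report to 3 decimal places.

0.337

h² = (-0.25)² + 0.73² + 0.26² = 0.0625 + 0.5329 + 0.0676 = 0.6630
Uniqueness u² = 1 − h² = 1 − 0.6630 = 0.3370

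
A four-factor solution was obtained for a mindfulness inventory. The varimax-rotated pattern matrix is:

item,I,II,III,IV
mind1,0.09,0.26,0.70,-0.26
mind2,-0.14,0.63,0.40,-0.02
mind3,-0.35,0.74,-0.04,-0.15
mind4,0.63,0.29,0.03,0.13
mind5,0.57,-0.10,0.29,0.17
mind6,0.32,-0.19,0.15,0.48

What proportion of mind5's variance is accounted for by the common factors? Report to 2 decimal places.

0.45

h² = 0.57² + (-0.10)² + 0.29² + 0.17² = 0.3249 + 0.0100 + 0.0841 + 0.0289 = 0.4479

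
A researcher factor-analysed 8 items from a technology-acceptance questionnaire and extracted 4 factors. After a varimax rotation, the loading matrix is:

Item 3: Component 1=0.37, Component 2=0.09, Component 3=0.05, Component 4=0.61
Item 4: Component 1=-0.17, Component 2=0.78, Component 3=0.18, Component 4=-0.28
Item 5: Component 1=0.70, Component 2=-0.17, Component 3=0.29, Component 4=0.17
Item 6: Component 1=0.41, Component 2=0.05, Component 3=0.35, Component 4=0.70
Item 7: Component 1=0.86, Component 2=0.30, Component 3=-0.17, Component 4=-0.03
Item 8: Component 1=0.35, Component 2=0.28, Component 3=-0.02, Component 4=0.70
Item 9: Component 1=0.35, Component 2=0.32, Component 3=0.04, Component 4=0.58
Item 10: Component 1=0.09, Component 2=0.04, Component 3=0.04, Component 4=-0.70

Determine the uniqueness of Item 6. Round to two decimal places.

0.22

h² = 0.41² + 0.05² + 0.35² + 0.70² = 0.1681 + 0.0025 + 0.1225 + 0.4900 = 0.7831
Uniqueness u² = 1 − h² = 1 − 0.7831 = 0.2169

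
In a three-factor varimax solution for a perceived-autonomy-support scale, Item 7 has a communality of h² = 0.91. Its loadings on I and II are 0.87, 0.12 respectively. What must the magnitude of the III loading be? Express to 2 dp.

0.37

Under orthogonal rotation h² = Σλ², so λ_III² = h² − (0.7713) = 0.91 − 0.7713 = 0.1387.
|λ| = √0.1387 = 0.3724.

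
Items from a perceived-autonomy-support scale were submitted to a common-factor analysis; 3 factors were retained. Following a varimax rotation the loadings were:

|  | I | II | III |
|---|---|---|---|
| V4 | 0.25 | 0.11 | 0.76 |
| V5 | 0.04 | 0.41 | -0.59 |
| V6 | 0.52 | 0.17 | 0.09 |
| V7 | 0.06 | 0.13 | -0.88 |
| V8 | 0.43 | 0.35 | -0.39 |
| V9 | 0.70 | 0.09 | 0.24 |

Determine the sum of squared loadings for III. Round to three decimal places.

SS loadings for III = 0.76² + (-0.59)² + 0.09² + (-0.88)² + (-0.39)² + 0.24² = 0.5776 + 0.3481 + 0.0081 + 0.7744 + 0.1521 + 0.0576 = 1.9179

1.918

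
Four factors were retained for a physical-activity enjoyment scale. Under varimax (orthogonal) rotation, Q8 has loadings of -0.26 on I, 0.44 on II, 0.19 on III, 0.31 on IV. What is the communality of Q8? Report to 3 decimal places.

h² = (-0.26)² + 0.44² + 0.19² + 0.31² = 0.0676 + 0.1936 + 0.0361 + 0.0961 = 0.3934

0.393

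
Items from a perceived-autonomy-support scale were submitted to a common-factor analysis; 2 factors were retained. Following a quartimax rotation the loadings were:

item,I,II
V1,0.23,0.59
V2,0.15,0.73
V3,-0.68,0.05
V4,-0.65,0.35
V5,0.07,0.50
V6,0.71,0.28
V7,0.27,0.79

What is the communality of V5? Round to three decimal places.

h² = 0.07² + 0.50² = 0.0049 + 0.2500 = 0.2549

0.255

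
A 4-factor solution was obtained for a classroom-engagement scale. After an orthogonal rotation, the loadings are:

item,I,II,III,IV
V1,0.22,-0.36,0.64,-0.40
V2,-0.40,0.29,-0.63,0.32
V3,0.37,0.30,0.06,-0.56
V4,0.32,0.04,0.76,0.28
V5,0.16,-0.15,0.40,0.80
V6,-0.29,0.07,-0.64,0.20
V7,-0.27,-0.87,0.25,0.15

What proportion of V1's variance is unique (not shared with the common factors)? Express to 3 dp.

0.252

h² = 0.22² + (-0.36)² + 0.64² + (-0.40)² = 0.0484 + 0.1296 + 0.4096 + 0.1600 = 0.7476
Uniqueness u² = 1 − h² = 1 − 0.7476 = 0.2524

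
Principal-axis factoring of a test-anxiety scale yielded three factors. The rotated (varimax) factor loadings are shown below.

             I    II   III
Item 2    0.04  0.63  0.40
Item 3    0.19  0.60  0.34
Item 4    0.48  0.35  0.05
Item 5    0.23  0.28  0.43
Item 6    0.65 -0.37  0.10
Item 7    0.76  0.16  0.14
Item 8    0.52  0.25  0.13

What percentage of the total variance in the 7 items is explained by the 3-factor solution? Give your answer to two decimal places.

Communalities: 0.5585, 0.5117, 0.3554, 0.3162, 0.5694, 0.6228, 0.3498; Σh² = 3.2838.
Total variance with 7 standardized items is 7, so the solution explains 3.2838/7 = 0.4691 = 46.91%.

46.91%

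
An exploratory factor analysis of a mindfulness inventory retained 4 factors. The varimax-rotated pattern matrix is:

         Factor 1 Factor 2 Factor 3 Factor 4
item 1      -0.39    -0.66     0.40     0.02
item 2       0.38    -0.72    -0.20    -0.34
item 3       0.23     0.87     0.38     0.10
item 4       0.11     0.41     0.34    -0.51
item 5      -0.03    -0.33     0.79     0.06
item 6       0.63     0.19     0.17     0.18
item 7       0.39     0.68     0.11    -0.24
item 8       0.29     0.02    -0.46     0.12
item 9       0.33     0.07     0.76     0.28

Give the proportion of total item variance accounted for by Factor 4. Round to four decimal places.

SS loadings for Factor 4 = 0.02² + (-0.34)² + 0.10² + (-0.51)² + 0.06² + 0.18² + (-0.24)² + 0.12² + 0.28² = 0.5725
Proportion of variance = 0.5725 / 9 = 0.0636.

0.0636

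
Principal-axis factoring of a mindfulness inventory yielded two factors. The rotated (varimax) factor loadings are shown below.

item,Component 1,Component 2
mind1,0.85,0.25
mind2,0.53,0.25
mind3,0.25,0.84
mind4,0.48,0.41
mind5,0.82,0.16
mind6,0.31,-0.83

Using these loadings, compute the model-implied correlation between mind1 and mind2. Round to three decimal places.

r̂ = Σ λ_i·λ_j across factors = (0.85)(0.53) + (0.25)(0.25)
  = +0.4505 +0.0625 = 0.5130

0.513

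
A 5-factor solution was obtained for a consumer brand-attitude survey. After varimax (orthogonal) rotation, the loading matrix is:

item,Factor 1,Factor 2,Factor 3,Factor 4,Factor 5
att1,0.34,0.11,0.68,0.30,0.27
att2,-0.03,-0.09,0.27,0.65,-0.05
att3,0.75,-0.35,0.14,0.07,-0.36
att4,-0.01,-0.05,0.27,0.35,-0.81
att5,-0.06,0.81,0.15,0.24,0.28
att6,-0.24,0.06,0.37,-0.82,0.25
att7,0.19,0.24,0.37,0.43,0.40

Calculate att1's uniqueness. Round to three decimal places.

0.247

h² = 0.34² + 0.11² + 0.68² + 0.30² + 0.27² = 0.1156 + 0.0121 + 0.4624 + 0.0900 + 0.0729 = 0.7530
Uniqueness u² = 1 − h² = 1 − 0.7530 = 0.2470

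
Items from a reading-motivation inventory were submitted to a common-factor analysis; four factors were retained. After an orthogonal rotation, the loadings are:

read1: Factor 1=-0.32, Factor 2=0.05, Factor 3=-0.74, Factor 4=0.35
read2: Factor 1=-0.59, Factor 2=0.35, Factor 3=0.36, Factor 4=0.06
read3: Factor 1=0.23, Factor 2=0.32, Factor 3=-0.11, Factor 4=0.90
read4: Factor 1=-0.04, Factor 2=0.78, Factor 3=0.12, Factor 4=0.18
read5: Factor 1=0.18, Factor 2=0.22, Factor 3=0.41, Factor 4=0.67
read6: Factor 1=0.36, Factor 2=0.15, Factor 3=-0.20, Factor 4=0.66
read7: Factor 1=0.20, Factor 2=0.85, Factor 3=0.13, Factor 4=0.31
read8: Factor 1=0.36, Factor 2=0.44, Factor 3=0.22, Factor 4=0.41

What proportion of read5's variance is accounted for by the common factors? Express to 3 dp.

0.698

h² = 0.18² + 0.22² + 0.41² + 0.67² = 0.0324 + 0.0484 + 0.1681 + 0.4489 = 0.6978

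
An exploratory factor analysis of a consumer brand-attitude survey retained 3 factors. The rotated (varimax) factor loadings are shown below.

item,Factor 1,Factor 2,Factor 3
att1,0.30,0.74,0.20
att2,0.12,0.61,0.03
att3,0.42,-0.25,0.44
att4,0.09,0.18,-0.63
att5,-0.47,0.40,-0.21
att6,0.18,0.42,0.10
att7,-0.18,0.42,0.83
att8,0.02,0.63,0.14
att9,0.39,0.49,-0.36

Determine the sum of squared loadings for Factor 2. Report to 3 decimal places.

SS loadings for Factor 2 = 0.74² + 0.61² + (-0.25)² + 0.18² + 0.40² + 0.42² + 0.42² + 0.63² + 0.49² = 0.5476 + 0.3721 + 0.0625 + 0.0324 + 0.1600 + 0.1764 + 0.1764 + 0.3969 + 0.2401 = 2.1644

2.164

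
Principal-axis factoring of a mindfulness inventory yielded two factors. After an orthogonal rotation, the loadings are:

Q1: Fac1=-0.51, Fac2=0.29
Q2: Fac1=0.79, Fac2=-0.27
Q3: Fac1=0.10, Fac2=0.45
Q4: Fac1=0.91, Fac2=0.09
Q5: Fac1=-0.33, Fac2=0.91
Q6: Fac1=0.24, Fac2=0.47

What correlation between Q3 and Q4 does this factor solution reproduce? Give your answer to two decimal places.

0.13

r̂ = Σ λ_i·λ_j across factors = (0.10)(0.91) + (0.45)(0.09)
  = +0.0910 +0.0405 = 0.1315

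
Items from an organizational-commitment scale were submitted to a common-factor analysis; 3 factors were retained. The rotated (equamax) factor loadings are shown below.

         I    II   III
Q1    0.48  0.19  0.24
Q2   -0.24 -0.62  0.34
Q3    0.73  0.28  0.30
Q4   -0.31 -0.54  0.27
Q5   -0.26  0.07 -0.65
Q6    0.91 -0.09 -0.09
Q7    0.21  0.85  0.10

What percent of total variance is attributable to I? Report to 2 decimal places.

SS loadings for I = 0.48² + (-0.24)² + 0.73² + (-0.31)² + (-0.26)² + 0.91² + 0.21² = 1.8568
With 7 standardized items, total variance = 7. Proportion = 1.8568/7 = 0.2653 → 26.53%.

26.53%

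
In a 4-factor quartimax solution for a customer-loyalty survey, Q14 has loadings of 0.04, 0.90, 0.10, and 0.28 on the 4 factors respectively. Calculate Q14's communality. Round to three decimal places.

0.900

h² = 0.04² + 0.90² + 0.10² + 0.28² = 0.0016 + 0.8100 + 0.0100 + 0.0784 = 0.9000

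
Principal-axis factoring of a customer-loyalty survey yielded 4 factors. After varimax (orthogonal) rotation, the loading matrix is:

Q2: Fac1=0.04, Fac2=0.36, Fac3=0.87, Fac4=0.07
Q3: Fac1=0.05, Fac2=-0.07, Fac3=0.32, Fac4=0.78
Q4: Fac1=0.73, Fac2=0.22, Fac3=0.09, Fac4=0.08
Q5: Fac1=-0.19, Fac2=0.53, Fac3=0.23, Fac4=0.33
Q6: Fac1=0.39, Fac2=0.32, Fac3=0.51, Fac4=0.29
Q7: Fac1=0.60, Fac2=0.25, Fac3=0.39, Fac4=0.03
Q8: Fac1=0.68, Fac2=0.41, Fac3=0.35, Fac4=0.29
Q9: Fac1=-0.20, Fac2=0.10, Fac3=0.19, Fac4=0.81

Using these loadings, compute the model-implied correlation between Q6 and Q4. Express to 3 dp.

r̂ = Σ λ_i·λ_j across factors = (0.39)(0.73) + (0.32)(0.22) + (0.51)(0.09) + (0.29)(0.08)
  = +0.2847 +0.0704 +0.0459 +0.0232 = 0.4242

0.424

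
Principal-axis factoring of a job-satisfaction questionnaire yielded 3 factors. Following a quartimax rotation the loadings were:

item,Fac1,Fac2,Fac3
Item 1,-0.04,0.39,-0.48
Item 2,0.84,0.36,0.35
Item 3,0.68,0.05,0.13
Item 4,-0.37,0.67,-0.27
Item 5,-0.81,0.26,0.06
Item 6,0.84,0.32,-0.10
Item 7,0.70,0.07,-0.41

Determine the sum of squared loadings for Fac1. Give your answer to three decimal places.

3.158

SS loadings for Fac1 = (-0.04)² + 0.84² + 0.68² + (-0.37)² + (-0.81)² + 0.84² + 0.70² = 0.0016 + 0.7056 + 0.4624 + 0.1369 + 0.6561 + 0.7056 + 0.4900 = 3.1582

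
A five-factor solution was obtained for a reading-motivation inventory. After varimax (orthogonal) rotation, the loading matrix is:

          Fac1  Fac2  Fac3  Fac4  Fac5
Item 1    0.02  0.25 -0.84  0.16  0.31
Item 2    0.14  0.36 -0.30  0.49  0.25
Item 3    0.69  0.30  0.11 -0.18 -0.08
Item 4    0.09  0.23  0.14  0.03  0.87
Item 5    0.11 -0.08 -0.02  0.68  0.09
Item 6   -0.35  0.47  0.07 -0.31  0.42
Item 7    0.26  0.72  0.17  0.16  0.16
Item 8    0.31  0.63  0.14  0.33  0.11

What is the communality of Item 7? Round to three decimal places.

h² = 0.26² + 0.72² + 0.17² + 0.16² + 0.16² = 0.0676 + 0.5184 + 0.0289 + 0.0256 + 0.0256 = 0.6661

0.666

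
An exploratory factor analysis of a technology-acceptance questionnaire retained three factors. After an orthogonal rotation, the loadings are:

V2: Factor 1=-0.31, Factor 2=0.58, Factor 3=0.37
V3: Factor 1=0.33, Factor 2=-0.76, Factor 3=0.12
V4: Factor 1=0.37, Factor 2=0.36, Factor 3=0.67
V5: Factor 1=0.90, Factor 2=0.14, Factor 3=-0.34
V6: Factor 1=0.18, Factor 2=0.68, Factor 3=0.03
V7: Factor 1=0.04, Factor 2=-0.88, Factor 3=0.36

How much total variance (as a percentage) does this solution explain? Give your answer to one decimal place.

SS loadings by factor: 1.1859, 2.3000, 0.8463; total = 4.3322.
Total variance with 6 standardized items is 6, so the solution explains 4.3322/6 = 0.7220 = 72.20%.

72.2%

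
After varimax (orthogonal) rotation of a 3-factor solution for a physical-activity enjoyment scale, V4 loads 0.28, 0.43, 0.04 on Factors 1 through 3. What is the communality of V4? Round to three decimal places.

h² = 0.28² + 0.43² + 0.04² = 0.0784 + 0.1849 + 0.0016 = 0.2649

0.265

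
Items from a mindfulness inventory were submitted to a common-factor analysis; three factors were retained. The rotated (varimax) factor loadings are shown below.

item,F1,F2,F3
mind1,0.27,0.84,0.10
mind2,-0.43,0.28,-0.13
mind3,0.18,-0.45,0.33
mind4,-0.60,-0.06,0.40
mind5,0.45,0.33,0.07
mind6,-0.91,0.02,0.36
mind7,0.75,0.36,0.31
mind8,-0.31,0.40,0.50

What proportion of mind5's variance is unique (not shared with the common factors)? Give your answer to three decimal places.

h² = 0.45² + 0.33² + 0.07² = 0.2025 + 0.1089 + 0.0049 = 0.3163
Uniqueness u² = 1 − h² = 1 − 0.3163 = 0.6837

0.684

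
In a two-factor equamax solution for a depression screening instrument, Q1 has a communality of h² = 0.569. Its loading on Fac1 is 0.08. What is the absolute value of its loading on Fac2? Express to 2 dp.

0.75

Under orthogonal rotation h² = Σλ², so λ_Fac2² = h² − (0.0064) = 0.569 − 0.0064 = 0.5626.
|λ| = √0.5626 = 0.7501.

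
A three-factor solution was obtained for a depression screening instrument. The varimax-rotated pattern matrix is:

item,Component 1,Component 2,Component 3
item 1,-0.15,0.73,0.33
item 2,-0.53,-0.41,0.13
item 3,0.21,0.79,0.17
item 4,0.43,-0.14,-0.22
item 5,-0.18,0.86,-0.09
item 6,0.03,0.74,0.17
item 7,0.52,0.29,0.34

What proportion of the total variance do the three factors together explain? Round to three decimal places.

Communalities: 0.6643, 0.4659, 0.6971, 0.2529, 0.7801, 0.5774, 0.4701; Σh² = 3.9078.
Total variance with 7 standardized items is 7, so the solution explains 3.9078/7 = 0.5583.

0.558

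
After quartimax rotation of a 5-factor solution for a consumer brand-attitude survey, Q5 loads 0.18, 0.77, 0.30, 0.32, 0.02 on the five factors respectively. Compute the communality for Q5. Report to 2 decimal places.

h² = 0.18² + 0.77² + 0.30² + 0.32² + 0.02² = 0.0324 + 0.5929 + 0.0900 + 0.1024 + 0.0004 = 0.8181

0.82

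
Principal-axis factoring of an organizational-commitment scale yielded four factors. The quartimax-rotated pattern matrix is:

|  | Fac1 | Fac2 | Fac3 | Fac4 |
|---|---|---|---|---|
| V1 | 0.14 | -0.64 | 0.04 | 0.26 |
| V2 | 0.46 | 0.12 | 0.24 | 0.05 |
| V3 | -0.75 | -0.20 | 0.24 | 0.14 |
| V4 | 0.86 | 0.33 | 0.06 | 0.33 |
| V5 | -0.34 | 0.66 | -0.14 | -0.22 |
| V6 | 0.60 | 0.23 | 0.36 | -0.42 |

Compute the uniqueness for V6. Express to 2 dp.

h² = 0.60² + 0.23² + 0.36² + (-0.42)² = 0.3600 + 0.0529 + 0.1296 + 0.1764 = 0.7189
Uniqueness u² = 1 − h² = 1 − 0.7189 = 0.2811

0.28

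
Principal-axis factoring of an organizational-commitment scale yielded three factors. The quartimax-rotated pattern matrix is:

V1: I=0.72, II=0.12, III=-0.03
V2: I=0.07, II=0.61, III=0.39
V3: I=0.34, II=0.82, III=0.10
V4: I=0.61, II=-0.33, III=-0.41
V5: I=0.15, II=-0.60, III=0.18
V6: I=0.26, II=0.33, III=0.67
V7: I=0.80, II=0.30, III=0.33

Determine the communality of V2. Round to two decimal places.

0.53

h² = 0.07² + 0.61² + 0.39² = 0.0049 + 0.3721 + 0.1521 = 0.5291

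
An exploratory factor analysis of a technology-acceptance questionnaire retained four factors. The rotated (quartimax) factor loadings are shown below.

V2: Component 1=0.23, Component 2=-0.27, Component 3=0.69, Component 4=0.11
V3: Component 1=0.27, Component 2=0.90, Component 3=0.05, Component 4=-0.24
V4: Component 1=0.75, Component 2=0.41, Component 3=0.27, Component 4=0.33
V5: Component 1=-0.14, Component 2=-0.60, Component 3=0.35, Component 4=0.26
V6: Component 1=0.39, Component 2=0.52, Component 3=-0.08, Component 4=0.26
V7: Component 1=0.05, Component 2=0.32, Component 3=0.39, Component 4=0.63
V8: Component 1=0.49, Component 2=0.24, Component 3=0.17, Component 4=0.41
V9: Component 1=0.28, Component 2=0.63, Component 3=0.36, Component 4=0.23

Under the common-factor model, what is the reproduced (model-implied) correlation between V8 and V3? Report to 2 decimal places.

r̂ = Σ λ_i·λ_j across factors = (0.49)(0.27) + (0.24)(0.90) + (0.17)(0.05) + (0.41)(-0.24)
  = +0.1323 +0.2160 +0.0085 -0.0984 = 0.2584

0.26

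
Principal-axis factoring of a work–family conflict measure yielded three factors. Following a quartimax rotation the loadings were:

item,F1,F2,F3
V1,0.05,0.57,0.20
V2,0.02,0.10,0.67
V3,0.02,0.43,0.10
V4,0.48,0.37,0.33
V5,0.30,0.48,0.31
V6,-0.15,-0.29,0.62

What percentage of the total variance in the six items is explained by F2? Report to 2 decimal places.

16.19%

SS loadings for F2 = 0.57² + 0.10² + 0.43² + 0.37² + 0.48² + (-0.29)² = 0.9712
With 6 standardized items, total variance = 6. Proportion = 0.9712/6 = 0.1619 → 16.19%.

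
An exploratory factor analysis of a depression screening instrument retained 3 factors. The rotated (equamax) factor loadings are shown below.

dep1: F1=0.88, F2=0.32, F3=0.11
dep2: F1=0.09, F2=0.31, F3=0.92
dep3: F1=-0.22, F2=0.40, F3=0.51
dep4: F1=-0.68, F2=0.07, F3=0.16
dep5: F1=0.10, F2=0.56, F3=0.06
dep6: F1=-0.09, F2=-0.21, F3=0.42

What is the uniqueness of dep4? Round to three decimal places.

0.507

h² = (-0.68)² + 0.07² + 0.16² = 0.4624 + 0.0049 + 0.0256 = 0.4929
Uniqueness u² = 1 − h² = 1 − 0.4929 = 0.5071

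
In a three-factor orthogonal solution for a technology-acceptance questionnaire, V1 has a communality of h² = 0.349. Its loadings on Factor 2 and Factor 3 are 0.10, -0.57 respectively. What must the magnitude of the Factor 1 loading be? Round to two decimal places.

Under orthogonal rotation h² = Σλ², so λ_Factor 1² = h² − (0.3349) = 0.349 − 0.3349 = 0.0141.
|λ| = √0.0141 = 0.1187.

0.12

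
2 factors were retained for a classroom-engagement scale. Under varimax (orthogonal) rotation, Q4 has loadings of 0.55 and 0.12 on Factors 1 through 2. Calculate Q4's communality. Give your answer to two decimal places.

h² = 0.55² + 0.12² = 0.3025 + 0.0144 = 0.3169

0.32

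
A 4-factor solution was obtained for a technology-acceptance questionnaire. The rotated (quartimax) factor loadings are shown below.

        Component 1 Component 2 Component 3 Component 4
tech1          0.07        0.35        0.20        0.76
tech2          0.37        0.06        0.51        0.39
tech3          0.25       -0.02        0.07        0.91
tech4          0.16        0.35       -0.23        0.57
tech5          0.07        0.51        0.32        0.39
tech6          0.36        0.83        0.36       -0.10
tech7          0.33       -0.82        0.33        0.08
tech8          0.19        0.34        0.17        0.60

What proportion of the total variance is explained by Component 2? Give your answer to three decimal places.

0.248

SS loadings for Component 2 = 0.35² + 0.06² + (-0.02)² + 0.35² + 0.51² + 0.83² + (-0.82)² + 0.34² = 1.9860
Proportion of variance = 1.9860 / 8 = 0.2482.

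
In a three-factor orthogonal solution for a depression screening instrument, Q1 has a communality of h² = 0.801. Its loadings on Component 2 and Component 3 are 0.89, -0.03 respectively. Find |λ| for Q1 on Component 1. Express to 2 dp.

0.09

Under orthogonal rotation h² = Σλ², so λ_Component 1² = h² − (0.7930) = 0.801 − 0.7930 = 0.0080.
|λ| = √0.0080 = 0.0894.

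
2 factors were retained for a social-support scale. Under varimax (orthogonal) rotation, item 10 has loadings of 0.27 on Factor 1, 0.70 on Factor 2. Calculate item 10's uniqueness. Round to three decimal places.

h² = 0.27² + 0.70² = 0.0729 + 0.4900 = 0.5629
Uniqueness u² = 1 − h² = 1 − 0.5629 = 0.4371

0.437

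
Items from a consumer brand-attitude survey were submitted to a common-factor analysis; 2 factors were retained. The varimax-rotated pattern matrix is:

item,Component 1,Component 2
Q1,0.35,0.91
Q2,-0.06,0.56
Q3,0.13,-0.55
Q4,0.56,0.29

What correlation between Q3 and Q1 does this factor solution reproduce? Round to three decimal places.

-0.455

r̂ = Σ λ_i·λ_j across factors = (0.13)(0.35) + (-0.55)(0.91)
  = +0.0455 -0.5005 = -0.4550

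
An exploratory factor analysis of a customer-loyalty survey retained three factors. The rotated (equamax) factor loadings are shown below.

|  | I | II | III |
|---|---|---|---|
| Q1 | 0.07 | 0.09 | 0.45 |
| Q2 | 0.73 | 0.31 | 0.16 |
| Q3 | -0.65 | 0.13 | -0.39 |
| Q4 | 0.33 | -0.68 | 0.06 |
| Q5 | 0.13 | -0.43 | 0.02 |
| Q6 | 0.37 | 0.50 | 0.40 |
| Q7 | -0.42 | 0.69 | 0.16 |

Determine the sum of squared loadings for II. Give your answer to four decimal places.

SS loadings for II = 0.09² + 0.31² + 0.13² + (-0.68)² + (-0.43)² + 0.50² + 0.69² = 0.0081 + 0.0961 + 0.0169 + 0.4624 + 0.1849 + 0.2500 + 0.4761 = 1.4945

1.4945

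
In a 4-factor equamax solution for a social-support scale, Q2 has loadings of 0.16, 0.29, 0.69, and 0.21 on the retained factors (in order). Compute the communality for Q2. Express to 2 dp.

h² = 0.16² + 0.29² + 0.69² + 0.21² = 0.0256 + 0.0841 + 0.4761 + 0.0441 = 0.6299

0.63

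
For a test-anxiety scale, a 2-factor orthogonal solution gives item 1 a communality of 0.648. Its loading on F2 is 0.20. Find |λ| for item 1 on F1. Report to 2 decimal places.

0.78

Under orthogonal rotation h² = Σλ², so λ_F1² = h² − (0.0400) = 0.648 − 0.0400 = 0.6080.
|λ| = √0.6080 = 0.7797.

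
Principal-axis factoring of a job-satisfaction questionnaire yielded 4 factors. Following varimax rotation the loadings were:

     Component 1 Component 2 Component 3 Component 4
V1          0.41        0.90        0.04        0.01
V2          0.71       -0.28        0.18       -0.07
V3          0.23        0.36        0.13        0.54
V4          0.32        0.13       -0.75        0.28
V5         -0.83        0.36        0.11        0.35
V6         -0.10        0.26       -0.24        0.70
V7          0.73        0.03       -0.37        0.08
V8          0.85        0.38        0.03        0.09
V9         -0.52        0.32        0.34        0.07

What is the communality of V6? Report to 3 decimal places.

0.625

h² = (-0.10)² + 0.26² + (-0.24)² + 0.70² = 0.0100 + 0.0676 + 0.0576 + 0.4900 = 0.6252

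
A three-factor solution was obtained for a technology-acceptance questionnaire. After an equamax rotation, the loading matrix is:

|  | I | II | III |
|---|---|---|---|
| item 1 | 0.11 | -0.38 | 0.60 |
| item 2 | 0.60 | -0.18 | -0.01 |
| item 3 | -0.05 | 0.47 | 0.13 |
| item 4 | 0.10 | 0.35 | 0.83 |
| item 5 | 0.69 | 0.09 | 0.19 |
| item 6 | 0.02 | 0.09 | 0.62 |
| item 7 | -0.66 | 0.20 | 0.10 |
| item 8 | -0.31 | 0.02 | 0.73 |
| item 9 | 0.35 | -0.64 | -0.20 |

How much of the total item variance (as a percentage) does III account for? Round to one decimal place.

SS loadings for III = 0.60² + (-0.01)² + 0.13² + 0.83² + 0.19² + 0.62² + 0.10² + 0.73² + (-0.20)² = 2.0693
With 9 standardized items, total variance = 9. Proportion = 2.0693/9 = 0.2299 → 22.99%.

23.0%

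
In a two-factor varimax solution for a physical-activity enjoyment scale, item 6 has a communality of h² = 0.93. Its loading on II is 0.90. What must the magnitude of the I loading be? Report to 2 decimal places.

Under orthogonal rotation h² = Σλ², so λ_I² = h² − (0.8100) = 0.93 − 0.8100 = 0.1200.
|λ| = √0.1200 = 0.3464.

0.35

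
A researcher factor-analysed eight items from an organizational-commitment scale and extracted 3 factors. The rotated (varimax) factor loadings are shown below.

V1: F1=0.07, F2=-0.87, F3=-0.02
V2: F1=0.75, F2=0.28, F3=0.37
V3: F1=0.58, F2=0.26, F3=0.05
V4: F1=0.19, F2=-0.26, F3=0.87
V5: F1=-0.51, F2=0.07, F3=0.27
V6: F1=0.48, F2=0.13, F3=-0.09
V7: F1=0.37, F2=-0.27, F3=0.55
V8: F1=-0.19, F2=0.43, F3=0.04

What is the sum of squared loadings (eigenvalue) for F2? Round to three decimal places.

1.250

SS loadings for F2 = (-0.87)² + 0.28² + 0.26² + (-0.26)² + 0.07² + 0.13² + (-0.27)² + 0.43² = 0.7569 + 0.0784 + 0.0676 + 0.0676 + 0.0049 + 0.0169 + 0.0729 + 0.1849 = 1.2501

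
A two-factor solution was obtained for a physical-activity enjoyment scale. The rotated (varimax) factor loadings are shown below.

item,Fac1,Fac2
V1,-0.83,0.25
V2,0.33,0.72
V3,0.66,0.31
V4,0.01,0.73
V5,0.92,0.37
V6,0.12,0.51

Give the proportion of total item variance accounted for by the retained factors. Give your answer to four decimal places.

0.6169

Communalities: 0.7514, 0.6273, 0.5317, 0.5330, 0.9833, 0.2745; Σh² = 3.7012.
Total variance with 6 standardized items is 6, so the solution explains 3.7012/6 = 0.6169.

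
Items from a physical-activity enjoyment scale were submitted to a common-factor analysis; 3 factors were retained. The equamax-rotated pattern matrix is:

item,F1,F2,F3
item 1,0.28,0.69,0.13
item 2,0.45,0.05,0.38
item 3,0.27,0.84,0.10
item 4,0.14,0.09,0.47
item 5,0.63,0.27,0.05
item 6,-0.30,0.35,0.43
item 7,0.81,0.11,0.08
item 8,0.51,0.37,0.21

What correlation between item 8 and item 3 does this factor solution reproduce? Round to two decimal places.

0.47

r̂ = Σ λ_i·λ_j across factors = (0.51)(0.27) + (0.37)(0.84) + (0.21)(0.10)
  = +0.1377 +0.3108 +0.0210 = 0.4695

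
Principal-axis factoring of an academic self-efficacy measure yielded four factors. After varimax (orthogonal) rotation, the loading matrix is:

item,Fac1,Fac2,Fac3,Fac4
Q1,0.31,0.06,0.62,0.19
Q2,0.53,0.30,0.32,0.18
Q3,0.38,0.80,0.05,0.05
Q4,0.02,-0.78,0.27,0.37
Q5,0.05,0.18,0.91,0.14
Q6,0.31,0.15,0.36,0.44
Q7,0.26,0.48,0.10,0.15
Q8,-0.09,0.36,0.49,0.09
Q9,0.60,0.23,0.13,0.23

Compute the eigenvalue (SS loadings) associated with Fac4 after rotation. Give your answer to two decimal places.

SS loadings for Fac4 = 0.19² + 0.18² + 0.05² + 0.37² + 0.14² + 0.44² + 0.15² + 0.09² + 0.23² = 0.0361 + 0.0324 + 0.0025 + 0.1369 + 0.0196 + 0.1936 + 0.0225 + 0.0081 + 0.0529 = 0.5046

0.50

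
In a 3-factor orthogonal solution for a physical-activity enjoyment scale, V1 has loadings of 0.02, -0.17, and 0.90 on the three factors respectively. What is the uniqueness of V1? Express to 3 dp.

0.161

h² = 0.02² + (-0.17)² + 0.90² = 0.0004 + 0.0289 + 0.8100 = 0.8393
Uniqueness u² = 1 − h² = 1 − 0.8393 = 0.1607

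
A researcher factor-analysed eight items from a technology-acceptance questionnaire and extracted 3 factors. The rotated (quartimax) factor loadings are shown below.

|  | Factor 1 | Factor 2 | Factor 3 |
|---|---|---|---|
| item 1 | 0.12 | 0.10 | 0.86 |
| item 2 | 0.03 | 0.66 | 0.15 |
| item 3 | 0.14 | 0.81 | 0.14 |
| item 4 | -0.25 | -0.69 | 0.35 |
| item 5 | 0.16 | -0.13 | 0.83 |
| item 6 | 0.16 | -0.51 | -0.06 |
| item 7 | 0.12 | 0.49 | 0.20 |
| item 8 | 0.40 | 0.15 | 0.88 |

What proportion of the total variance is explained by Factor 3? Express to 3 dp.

0.301

SS loadings for Factor 3 = 0.86² + 0.15² + 0.14² + 0.35² + 0.83² + (-0.06)² + 0.20² + 0.88² = 2.4111
Proportion of variance = 2.4111 / 8 = 0.3014.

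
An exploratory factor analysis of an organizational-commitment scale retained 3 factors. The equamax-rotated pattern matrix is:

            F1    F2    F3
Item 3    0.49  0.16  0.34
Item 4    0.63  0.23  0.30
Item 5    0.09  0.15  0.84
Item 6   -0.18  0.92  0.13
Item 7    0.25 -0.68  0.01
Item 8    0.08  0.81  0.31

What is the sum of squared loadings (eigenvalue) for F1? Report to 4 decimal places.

SS loadings for F1 = 0.49² + 0.63² + 0.09² + (-0.18)² + 0.25² + 0.08² = 0.2401 + 0.3969 + 0.0081 + 0.0324 + 0.0625 + 0.0064 = 0.7464

0.7464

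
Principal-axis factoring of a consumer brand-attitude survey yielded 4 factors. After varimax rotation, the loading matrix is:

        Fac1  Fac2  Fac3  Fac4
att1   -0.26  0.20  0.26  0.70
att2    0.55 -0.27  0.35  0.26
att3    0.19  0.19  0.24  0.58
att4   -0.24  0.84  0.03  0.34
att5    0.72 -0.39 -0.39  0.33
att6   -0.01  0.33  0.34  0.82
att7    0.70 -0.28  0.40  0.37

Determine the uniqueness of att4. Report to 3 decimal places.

0.120

h² = (-0.24)² + 0.84² + 0.03² + 0.34² = 0.0576 + 0.7056 + 0.0009 + 0.1156 = 0.8797
Uniqueness u² = 1 − h² = 1 − 0.8797 = 0.1203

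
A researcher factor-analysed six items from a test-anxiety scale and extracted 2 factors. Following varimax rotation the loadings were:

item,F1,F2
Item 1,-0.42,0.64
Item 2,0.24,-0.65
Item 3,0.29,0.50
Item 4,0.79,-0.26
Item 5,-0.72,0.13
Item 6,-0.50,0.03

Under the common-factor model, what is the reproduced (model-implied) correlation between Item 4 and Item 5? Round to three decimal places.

r̂ = Σ λ_i·λ_j across factors = (0.79)(-0.72) + (-0.26)(0.13)
  = -0.5688 -0.0338 = -0.6026

-0.603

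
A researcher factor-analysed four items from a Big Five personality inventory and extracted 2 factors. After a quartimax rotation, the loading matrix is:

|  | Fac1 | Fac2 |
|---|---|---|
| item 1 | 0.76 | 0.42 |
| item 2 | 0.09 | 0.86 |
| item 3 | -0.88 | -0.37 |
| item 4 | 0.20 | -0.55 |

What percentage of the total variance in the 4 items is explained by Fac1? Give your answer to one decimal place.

SS loadings for Fac1 = 0.76² + 0.09² + (-0.88)² + 0.20² = 1.4001
With 4 standardized items, total variance = 4. Proportion = 1.4001/4 = 0.3500 → 35.00%.

35.0%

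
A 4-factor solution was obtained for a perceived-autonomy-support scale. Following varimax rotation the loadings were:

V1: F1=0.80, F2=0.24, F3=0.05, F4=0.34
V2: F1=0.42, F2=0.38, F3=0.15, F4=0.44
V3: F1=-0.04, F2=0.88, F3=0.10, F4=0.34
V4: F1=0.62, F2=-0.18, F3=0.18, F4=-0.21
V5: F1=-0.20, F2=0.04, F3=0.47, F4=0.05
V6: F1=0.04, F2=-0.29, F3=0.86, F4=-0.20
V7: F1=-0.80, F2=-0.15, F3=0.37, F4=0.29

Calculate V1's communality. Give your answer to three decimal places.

h² = 0.80² + 0.24² + 0.05² + 0.34² = 0.6400 + 0.0576 + 0.0025 + 0.1156 = 0.8157

0.816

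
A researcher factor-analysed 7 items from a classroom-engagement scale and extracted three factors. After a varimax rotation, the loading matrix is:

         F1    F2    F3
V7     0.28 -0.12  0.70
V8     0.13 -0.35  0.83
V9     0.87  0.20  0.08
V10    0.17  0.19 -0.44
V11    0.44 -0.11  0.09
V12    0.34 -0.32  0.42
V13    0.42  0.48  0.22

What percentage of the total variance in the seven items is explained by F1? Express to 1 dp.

19.5%

SS loadings for F1 = 0.28² + 0.13² + 0.87² + 0.17² + 0.44² + 0.34² + 0.42² = 1.3667
With 7 standardized items, total variance = 7. Proportion = 1.3667/7 = 0.1952 → 19.52%.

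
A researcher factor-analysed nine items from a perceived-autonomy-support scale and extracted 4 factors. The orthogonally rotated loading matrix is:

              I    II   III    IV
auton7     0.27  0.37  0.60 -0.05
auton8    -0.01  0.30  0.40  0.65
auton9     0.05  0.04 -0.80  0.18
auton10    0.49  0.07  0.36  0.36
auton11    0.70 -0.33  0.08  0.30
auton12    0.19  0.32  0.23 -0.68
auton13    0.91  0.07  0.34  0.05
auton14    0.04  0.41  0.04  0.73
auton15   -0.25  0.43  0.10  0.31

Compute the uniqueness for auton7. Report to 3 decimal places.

h² = 0.27² + 0.37² + 0.60² + (-0.05)² = 0.0729 + 0.1369 + 0.3600 + 0.0025 = 0.5723
Uniqueness u² = 1 − h² = 1 − 0.5723 = 0.4277

0.428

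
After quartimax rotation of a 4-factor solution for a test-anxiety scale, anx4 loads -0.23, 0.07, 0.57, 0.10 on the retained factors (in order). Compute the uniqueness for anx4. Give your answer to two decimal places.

h² = (-0.23)² + 0.07² + 0.57² + 0.10² = 0.0529 + 0.0049 + 0.3249 + 0.0100 = 0.3927
Uniqueness u² = 1 − h² = 1 − 0.3927 = 0.6073

0.61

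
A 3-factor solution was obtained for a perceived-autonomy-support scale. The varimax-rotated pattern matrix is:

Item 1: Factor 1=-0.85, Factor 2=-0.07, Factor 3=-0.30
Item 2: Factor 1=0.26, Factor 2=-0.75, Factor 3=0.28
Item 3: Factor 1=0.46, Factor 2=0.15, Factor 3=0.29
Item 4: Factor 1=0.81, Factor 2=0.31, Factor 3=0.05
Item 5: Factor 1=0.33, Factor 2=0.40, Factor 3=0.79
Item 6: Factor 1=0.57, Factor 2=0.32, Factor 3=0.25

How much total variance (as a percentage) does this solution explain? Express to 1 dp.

SS loadings by factor: 2.0916, 0.9484, 0.9416; total = 3.9816.
Total variance with 6 standardized items is 6, so the solution explains 3.9816/6 = 0.6636 = 66.36%.

66.4%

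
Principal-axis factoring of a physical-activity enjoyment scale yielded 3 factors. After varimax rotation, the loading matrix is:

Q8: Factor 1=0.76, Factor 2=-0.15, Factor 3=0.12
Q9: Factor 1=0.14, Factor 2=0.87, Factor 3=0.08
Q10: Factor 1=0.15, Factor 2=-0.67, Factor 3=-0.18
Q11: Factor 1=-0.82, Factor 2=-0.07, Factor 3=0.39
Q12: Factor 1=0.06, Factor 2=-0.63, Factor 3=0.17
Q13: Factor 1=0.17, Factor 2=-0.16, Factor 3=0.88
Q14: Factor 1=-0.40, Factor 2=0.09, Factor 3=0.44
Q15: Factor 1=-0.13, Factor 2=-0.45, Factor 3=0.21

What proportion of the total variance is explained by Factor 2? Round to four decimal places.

SS loadings for Factor 2 = (-0.15)² + 0.87² + (-0.67)² + (-0.07)² + (-0.63)² + (-0.16)² + 0.09² + (-0.45)² = 1.8663
Proportion of variance = 1.8663 / 8 = 0.2333.

0.2333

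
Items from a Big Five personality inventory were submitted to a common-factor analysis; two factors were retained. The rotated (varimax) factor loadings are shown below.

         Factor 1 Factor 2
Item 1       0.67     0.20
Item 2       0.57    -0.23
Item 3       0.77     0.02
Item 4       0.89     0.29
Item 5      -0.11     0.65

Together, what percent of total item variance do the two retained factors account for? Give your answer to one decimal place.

Communalities: 0.4889, 0.3778, 0.5933, 0.8762, 0.4346; Σh² = 2.7708.
Total variance with 5 standardized items is 5, so the solution explains 2.7708/5 = 0.5542 = 55.42%.

55.4%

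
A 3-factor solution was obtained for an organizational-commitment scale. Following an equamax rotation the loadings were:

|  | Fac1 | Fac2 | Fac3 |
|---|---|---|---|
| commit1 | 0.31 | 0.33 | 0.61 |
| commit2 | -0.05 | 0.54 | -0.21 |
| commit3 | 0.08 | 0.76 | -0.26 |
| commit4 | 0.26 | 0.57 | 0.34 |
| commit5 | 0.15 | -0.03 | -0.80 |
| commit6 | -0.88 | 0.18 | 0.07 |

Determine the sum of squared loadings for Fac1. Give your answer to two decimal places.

SS loadings for Fac1 = 0.31² + (-0.05)² + 0.08² + 0.26² + 0.15² + (-0.88)² = 0.0961 + 0.0025 + 0.0064 + 0.0676 + 0.0225 + 0.7744 = 0.9695

0.97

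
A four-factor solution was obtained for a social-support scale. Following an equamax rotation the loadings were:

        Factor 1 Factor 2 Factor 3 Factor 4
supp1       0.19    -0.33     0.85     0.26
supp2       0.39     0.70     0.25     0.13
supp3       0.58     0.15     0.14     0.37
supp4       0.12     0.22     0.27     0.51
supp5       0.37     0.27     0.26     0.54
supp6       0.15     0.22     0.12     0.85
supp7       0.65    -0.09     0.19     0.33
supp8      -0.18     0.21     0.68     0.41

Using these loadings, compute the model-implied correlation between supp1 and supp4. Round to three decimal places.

0.312

r̂ = Σ λ_i·λ_j across factors = (0.19)(0.12) + (-0.33)(0.22) + (0.85)(0.27) + (0.26)(0.51)
  = +0.0228 -0.0726 +0.2295 +0.1326 = 0.3123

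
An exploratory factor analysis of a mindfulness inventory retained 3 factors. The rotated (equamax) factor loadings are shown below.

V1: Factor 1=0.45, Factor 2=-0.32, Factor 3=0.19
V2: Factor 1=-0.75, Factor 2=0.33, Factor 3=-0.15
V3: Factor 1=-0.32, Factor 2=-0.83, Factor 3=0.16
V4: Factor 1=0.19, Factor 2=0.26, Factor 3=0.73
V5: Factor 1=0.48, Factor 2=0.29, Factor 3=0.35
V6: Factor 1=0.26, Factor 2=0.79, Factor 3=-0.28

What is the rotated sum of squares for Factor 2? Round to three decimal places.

SS loadings for Factor 2 = (-0.32)² + 0.33² + (-0.83)² + 0.26² + 0.29² + 0.79² = 0.1024 + 0.1089 + 0.6889 + 0.0676 + 0.0841 + 0.6241 = 1.6760

1.676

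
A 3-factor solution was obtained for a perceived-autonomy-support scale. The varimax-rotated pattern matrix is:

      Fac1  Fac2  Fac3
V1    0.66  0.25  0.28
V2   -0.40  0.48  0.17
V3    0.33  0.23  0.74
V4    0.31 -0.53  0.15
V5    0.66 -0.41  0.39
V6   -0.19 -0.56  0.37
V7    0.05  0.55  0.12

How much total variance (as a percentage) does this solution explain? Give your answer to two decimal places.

52.38%

Communalities: 0.5765, 0.4193, 0.7094, 0.3995, 0.7558, 0.4866, 0.3194; Σh² = 3.6665.
Total variance with 7 standardized items is 7, so the solution explains 3.6665/7 = 0.5238 = 52.38%.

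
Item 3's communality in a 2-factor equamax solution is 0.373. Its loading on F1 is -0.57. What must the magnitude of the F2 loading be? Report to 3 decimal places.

0.219

Under orthogonal rotation h² = Σλ², so λ_F2² = h² − (0.3249) = 0.373 − 0.3249 = 0.0481.
|λ| = √0.0481 = 0.2193.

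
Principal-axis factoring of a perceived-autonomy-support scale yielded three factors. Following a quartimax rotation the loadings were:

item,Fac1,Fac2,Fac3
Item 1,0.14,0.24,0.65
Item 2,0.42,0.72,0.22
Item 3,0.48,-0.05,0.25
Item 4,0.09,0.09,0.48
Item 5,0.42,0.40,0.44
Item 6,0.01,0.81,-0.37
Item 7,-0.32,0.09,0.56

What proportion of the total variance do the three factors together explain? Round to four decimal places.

Communalities: 0.4997, 0.7432, 0.2954, 0.2466, 0.5300, 0.7931, 0.4241; Σh² = 3.5321.
Total variance with 7 standardized items is 7, so the solution explains 3.5321/7 = 0.5046.

0.5046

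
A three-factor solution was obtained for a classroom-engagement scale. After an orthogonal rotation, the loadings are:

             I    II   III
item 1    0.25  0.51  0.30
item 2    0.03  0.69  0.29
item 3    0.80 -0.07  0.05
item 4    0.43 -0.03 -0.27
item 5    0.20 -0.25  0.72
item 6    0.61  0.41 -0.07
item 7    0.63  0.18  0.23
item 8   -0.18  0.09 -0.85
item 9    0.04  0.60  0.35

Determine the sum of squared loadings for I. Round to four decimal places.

SS loadings for I = 0.25² + 0.03² + 0.80² + 0.43² + 0.20² + 0.61² + 0.63² + (-0.18)² + 0.04² = 0.0625 + 0.0009 + 0.6400 + 0.1849 + 0.0400 + 0.3721 + 0.3969 + 0.0324 + 0.0016 = 1.7313

1.7313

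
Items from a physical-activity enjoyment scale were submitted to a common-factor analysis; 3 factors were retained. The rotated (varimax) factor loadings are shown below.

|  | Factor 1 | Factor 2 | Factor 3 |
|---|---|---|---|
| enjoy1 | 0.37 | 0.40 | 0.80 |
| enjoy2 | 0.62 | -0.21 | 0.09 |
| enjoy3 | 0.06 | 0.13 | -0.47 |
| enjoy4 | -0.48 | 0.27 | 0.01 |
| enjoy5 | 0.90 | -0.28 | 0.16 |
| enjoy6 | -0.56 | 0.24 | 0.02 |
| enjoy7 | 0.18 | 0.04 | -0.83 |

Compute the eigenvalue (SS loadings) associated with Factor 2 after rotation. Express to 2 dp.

SS loadings for Factor 2 = 0.40² + (-0.21)² + 0.13² + 0.27² + (-0.28)² + 0.24² + 0.04² = 0.1600 + 0.0441 + 0.0169 + 0.0729 + 0.0784 + 0.0576 + 0.0016 = 0.4315

0.43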